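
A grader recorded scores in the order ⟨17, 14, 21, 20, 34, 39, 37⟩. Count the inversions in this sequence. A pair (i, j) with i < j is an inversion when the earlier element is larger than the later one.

3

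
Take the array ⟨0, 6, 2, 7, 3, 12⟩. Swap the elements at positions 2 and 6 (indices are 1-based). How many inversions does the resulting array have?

There are 6 inversions.

Positions 2 and 6 hold 6 and 12; after swapping, the array is [0, 12, 2, 7, 3, 6].
Count, for each position, how many later elements it exceeds:
0: 0
12: 4
2: 0
7: 2
3: 0
6: 0
Sum: 0 + 4 + 0 + 2 + 0 + 0 = 6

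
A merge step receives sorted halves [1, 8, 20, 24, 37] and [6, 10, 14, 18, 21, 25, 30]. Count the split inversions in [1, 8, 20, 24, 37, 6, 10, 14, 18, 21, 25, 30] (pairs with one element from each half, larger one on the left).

17

Count, for every r in R, how many entries of L exceed r:
r = 6: 8, 20, 24, 37 → 4
r = 10: 20, 24, 37 → 3
r = 14: 20, 24, 37 → 3
r = 18: 20, 24, 37 → 3
r = 21: 24, 37 → 2
r = 25: 37 → 1
r = 30: 37 → 1
Cross-inversions: 4 + 3 + 3 + 3 + 2 + 1 + 1 = 17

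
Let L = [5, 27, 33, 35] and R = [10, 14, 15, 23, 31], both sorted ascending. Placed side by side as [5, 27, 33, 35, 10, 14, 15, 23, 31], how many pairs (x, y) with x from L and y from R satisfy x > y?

14 split inversions

Count, for every r in R, how many entries of L exceed r:
r = 10: 27, 33, 35 → 3
r = 14: 27, 33, 35 → 3
r = 15: 27, 33, 35 → 3
r = 23: 27, 33, 35 → 3
r = 31: 33, 35 → 2
Cross-inversions: 3 + 3 + 3 + 3 + 2 = 14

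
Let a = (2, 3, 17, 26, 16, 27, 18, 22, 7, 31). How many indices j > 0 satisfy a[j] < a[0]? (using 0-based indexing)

The element at index 0 is 2.
Elements after it: 3, 17, 26, 16, 27, 18, 22, 7, 31
None of them are smaller than 2.

0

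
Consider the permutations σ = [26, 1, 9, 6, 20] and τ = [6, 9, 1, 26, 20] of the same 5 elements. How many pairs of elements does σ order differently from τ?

Discordant pairs: 6

Assign each item its position (1..5) in the first ordering, then rewrite the second ordering as that position sequence:
positions: 26→1, 1→2, 9→3, 6→4, 20→5
second ordering as positions: [4, 3, 2, 1, 5]
Discordant pairs = inversions in this position sequence.
4: 3, 2, 1 → 3
3: 2, 1 → 2
2: 1 → 1
1: 0
5: 0
Total: 3 + 2 + 1 + 0 + 0 = 6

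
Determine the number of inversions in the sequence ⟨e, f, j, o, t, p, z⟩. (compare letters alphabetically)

1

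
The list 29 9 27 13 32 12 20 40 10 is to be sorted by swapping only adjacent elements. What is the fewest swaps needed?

Minimum adjacent swaps = number of inversions (each swap of adjacent out-of-order elements removes one inversion and no swap can remove more).
Count inversions — for each element, later elements that are smaller:
29: 9, 27, 13, 12, 20, 10 → 6
9: none → 0
27: 13, 12, 20, 10 → 4
13: 12, 10 → 2
32: 12, 20, 10 → 3
12: 10 → 1
20: 10 → 1
40: 10 → 1
10: none → 0
Total inversions: 6 + 0 + 4 + 2 + 3 + 1 + 1 + 1 + 0 = 18

18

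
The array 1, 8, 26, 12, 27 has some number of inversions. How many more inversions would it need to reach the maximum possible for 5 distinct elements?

9

Maximum inversions for 5 distinct elements is C(5, 2) = 5·4/2 = 10.
Current inversions — for each element, count later smaller elements:
1: 0
8: 0
26: 1
12: 0
27: 0
Current total: 0 + 0 + 1 + 0 + 0 = 1
Shortfall: 10 − 1 = 9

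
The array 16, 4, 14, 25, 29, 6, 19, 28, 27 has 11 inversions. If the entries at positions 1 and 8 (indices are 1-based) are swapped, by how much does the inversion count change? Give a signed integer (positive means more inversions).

+5

Positions 1 and 8 hold 16 and 28; after swapping, the array is [28, 4, 14, 25, 29, 6, 19, 16, 27].
Sweep left to right; for each value list the smaller values that follow it:
28 → 4, 14, 25, 6, 19, 16, 27 → 7
4 → none → 0
14 → 6 → 1
25 → 6, 19, 16 → 3
29 → 6, 19, 16, 27 → 4
6 → none → 0
19 → 16 → 1
16 → none → 0
27 → none → 0
Sum: 7 + 0 + 1 + 3 + 4 + 0 + 1 + 0 + 0 = 16
Change: 16 − 11 = +5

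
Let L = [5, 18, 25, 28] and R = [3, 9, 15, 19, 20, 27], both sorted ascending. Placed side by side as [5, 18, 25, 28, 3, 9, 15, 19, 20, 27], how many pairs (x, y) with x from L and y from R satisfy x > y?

Take each right-half value and tally the left-half values above it:
r = 3: 5, 18, 25, 28 → 4
r = 9: 18, 25, 28 → 3
r = 15: 18, 25, 28 → 3
r = 19: 25, 28 → 2
r = 20: 25, 28 → 2
r = 27: 28 → 1
Cross-inversions: 4 + 3 + 3 + 2 + 2 + 1 = 15

Split inversions: 15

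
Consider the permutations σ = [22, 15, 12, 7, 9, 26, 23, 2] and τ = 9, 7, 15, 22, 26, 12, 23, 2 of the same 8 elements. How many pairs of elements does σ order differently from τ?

Assign each item its position (1..8) in the first ordering, then rewrite the second ordering as that position sequence:
positions: 22→1, 15→2, 12→3, 7→4, 9→5, 26→6, 23→7, 2→8
second ordering as positions: [5, 4, 2, 1, 6, 3, 7, 8]
Discordant pairs = inversions in this position sequence.
5: 4, 2, 1, 3 → 4
4: 2, 1, 3 → 3
2: 1 → 1
1: 0
6: 3 → 1
3: 0
7: 0
8: 0
Total: 4 + 3 + 1 + 0 + 1 + 0 + 0 + 0 = 9

9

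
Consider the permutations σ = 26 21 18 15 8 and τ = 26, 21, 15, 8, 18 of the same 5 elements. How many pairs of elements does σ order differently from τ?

2

Assign each item its position (1..5) in the first ordering, then rewrite the second ordering as that position sequence:
positions: 26→1, 21→2, 18→3, 15→4, 8→5
second ordering as positions: [1, 2, 4, 5, 3]
Discordant pairs = inversions in this position sequence.
1: 0
2: 0
4: 3 → 1
5: 3 → 1
3: 0
Total: 0 + 0 + 1 + 1 + 0 = 2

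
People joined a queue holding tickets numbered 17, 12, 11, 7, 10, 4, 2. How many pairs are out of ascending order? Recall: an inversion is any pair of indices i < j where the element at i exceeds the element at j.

20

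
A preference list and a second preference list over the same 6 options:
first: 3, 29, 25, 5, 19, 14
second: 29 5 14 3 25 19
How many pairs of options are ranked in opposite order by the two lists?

6 pairs

Assign each item its position (1..6) in the first ordering, then rewrite the second ordering as that position sequence:
positions: 3→1, 29→2, 25→3, 5→4, 19→5, 14→6
second ordering as positions: [2, 4, 6, 1, 3, 5]
Discordant pairs = inversions in this position sequence.
2: 1 → 1
4: 1, 3 → 2
6: 1, 3, 5 → 3
1: 0
3: 0
5: 0
Total: 1 + 2 + 3 + 0 + 0 + 0 = 6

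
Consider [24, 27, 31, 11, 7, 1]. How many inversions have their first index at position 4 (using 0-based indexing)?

The element at index 4 is 7.
Elements after it: 1
Those smaller than 7: 1

1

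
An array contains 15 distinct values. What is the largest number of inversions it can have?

105

A reversed (strictly descending) arrangement makes every pair an inversion, giving C(15, 2) inversions.
C(15, 2) = 15·14/2 = 105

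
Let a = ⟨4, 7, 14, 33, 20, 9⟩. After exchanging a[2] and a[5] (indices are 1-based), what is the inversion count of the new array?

Positions 2 and 5 hold 7 and 20; after swapping, the array is [4, 20, 14, 33, 7, 9].
Count, for each position, how many later elements it exceeds:
4 → none → 0
20 → 14, 7, 9 → 3
14 → 7, 9 → 2
33 → 7, 9 → 2
7 → none → 0
9 → none → 0
Sum: 0 + 3 + 2 + 2 + 0 + 0 = 7

7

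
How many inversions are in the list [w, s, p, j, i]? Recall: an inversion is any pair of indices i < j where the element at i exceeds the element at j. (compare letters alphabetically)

Element-by-element contributions:
w → s, p, j, i → 4
s → p, j, i → 3
p → j, i → 2
j → i → 1
i → none → 0
Sum: 4 + 3 + 2 + 1 + 0 = 10

10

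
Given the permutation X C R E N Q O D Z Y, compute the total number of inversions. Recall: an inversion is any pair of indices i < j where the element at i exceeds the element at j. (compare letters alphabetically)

Sweep left to right; for each value list the smaller values that follow it:
X → C, R, E, N, Q, O, D → 7
C → none → 0
R → E, N, Q, O, D → 5
E → D → 1
N → D → 1
Q → O, D → 2
O → D → 1
D → none → 0
Z → Y → 1
Y → none → 0
Sum: 7 + 0 + 5 + 1 + 1 + 2 + 1 + 0 + 1 + 0 = 18

18 out-of-order pairs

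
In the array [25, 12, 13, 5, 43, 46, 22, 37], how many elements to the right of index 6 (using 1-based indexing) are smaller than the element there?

2 such elements

The element at index 6 is 46.
Elements after it: 22, 37
Those smaller than 46: 22, 37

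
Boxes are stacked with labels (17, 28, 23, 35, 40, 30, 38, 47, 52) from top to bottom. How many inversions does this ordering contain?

4 inversions

Element-by-element contributions:
17: 0
28: 1
23: 0
35: 1
40: 2
30: 0
38: 0
47: 0
52: 0
Sum: 0 + 1 + 0 + 1 + 2 + 0 + 0 + 0 + 0 = 4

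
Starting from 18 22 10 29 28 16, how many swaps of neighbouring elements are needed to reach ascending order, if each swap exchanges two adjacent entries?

The minimum number of adjacent swaps to sort an array equals its inversion count, since every such swap removes exactly one inversion.
Count inversions — for each element, later elements that are smaller:
18: 10, 16 → 2
22: 10, 16 → 2
10: none → 0
29: 28, 16 → 2
28: 16 → 1
16: none → 0
Total inversions: 2 + 2 + 0 + 2 + 1 + 0 = 7

7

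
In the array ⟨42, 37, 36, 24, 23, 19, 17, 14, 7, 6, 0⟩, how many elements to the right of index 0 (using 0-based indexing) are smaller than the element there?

10

The element at index 0 is 42.
Elements after it: 37, 36, 24, 23, 19, 17, 14, 7, 6, 0
Those smaller than 42: 37, 36, 24, 23, 19, 17, 14, 7, 6, 0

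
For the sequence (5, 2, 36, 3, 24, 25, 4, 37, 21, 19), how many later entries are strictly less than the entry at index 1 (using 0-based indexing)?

0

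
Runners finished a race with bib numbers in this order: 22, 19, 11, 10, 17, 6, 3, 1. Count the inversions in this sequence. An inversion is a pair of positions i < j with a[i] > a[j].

26 out-of-order pairs

Count, for each position, how many later elements it exceeds:
22 → 19, 11, 10, 17, 6, 3, 1 → 7
19 → 11, 10, 17, 6, 3, 1 → 6
11 → 10, 6, 3, 1 → 4
10 → 6, 3, 1 → 3
17 → 6, 3, 1 → 3
6 → 3, 1 → 2
3 → 1 → 1
1 → none → 0
Sum: 7 + 6 + 4 + 3 + 3 + 2 + 1 + 0 = 26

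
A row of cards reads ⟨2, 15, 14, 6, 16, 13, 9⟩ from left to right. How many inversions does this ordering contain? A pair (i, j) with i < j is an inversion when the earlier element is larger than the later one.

10

Inversion pairs (indices are 0-based):
(1,2): 15 > 14
(1,3): 15 > 6
(1,5): 15 > 13
(1,6): 15 > 9
(2,3): 14 > 6
(2,5): 14 > 13
(2,6): 14 > 9
(4,5): 16 > 13
(4,6): 16 > 9
(5,6): 13 > 9
That's 10 pairs.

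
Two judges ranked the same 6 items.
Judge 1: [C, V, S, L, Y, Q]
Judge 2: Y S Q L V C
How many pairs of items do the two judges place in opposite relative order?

12

Assign each item its position (1..6) in the first ordering, then rewrite the second ordering as that position sequence:
positions: C→1, V→2, S→3, L→4, Y→5, Q→6
second ordering as positions: [5, 3, 6, 4, 2, 1]
Discordant pairs = inversions in this position sequence.
5: 3, 4, 2, 1 → 4
3: 2, 1 → 2
6: 4, 2, 1 → 3
4: 2, 1 → 2
2: 1 → 1
1: 0
Total: 4 + 2 + 3 + 2 + 1 + 0 = 12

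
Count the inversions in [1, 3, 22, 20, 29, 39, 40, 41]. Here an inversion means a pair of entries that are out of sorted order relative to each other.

1

Element-by-element contributions:
1 → none → 0
3 → none → 0
22 → 20 → 1
20 → none → 0
29 → none → 0
39 → none → 0
40 → none → 0
41 → none → 0
Sum: 0 + 0 + 1 + 0 + 0 + 0 + 0 + 0 = 1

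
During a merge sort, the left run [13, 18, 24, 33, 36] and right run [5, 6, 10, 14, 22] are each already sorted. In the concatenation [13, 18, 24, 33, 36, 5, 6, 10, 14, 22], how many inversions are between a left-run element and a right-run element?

For each element r of the right run, count left-run elements greater than r:
r = 5: 13, 18, 24, 33, 36 → 5
r = 6: 13, 18, 24, 33, 36 → 5
r = 10: 13, 18, 24, 33, 36 → 5
r = 14: 18, 24, 33, 36 → 4
r = 22: 24, 33, 36 → 3
Cross-inversions: 5 + 5 + 5 + 4 + 3 = 22

22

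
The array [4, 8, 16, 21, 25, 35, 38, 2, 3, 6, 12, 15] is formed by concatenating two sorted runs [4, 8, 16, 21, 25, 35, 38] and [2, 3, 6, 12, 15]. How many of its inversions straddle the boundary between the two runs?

30 split inversions

Take each right-half value and tally the left-half values above it:
r = 2: 4, 8, 16, 21, 25, 35, 38 → 7
r = 3: 4, 8, 16, 21, 25, 35, 38 → 7
r = 6: 8, 16, 21, 25, 35, 38 → 6
r = 12: 16, 21, 25, 35, 38 → 5
r = 15: 16, 21, 25, 35, 38 → 5
Cross-inversions: 7 + 7 + 6 + 5 + 5 = 30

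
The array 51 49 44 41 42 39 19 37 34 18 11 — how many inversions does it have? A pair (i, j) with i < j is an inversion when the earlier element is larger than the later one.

52

Count, for each position, how many later elements it exceeds:
51: 10
49: 9
44: 8
41: 6
42: 6
39: 5
19: 2
37: 3
34: 2
18: 1
11: 0
Sum: 10 + 9 + 8 + 6 + 6 + 5 + 2 + 3 + 2 + 1 + 0 = 52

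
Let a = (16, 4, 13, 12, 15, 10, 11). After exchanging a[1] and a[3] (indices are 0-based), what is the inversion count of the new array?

14

Positions 1 and 3 hold 4 and 12; after swapping, the array is [16, 12, 13, 4, 15, 10, 11].
Count, for each position, how many later elements it exceeds:
16: 6
12: 3
13: 3
4: 0
15: 2
10: 0
11: 0
Sum: 6 + 3 + 3 + 0 + 2 + 0 + 0 = 14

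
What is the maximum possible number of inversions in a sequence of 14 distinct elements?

A reversed (strictly descending) arrangement makes every pair an inversion, giving C(14, 2) inversions.
C(14, 2) = 14·13/2 = 91

91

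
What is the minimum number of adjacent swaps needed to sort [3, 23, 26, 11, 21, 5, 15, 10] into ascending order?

16 adjacent swaps

Minimum adjacent swaps = number of inversions (each swap of adjacent out-of-order elements removes one inversion and no swap can remove more).
Count inversions — for each element, later elements that are smaller:
3: none → 0
23: 11, 21, 5, 15, 10 → 5
26: 11, 21, 5, 15, 10 → 5
11: 5, 10 → 2
21: 5, 15, 10 → 3
5: none → 0
15: 10 → 1
10: none → 0
Total inversions: 0 + 5 + 5 + 2 + 3 + 0 + 1 + 0 = 16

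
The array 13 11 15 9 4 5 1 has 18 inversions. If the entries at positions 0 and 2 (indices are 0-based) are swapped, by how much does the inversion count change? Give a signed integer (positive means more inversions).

+1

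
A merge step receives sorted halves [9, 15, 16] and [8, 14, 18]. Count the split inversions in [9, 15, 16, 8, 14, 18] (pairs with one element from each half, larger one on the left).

5

Take each right-half value and tally the left-half values above it:
r = 8: 9, 15, 16 → 3
r = 14: 15, 16 → 2
r = 18: none → 0
Cross-inversions: 3 + 2 + 0 = 5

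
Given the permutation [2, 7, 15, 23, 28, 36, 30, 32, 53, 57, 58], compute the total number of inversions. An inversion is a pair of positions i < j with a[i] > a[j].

Element-by-element contributions:
2: 0
7: 0
15: 0
23: 0
28: 0
36: 2
30: 0
32: 0
53: 0
57: 0
58: 0
Sum: 0 + 0 + 0 + 0 + 0 + 2 + 0 + 0 + 0 + 0 + 0 = 2

2 inversions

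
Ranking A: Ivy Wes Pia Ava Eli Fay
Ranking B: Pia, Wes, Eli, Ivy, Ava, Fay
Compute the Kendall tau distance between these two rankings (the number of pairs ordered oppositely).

5

Assign each item its position (1..6) in the first ordering, then rewrite the second ordering as that position sequence:
positions: Ivy→1, Wes→2, Pia→3, Ava→4, Eli→5, Fay→6
second ordering as positions: [3, 2, 5, 1, 4, 6]
Discordant pairs = inversions in this position sequence.
3: 2, 1 → 2
2: 1 → 1
5: 1, 4 → 2
1: 0
4: 0
6: 0
Total: 2 + 1 + 2 + 0 + 0 + 0 = 5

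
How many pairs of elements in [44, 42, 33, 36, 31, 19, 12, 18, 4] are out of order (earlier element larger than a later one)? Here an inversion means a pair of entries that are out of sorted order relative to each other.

Element-by-element contributions:
44: 8
42: 7
33: 5
36: 5
31: 4
19: 3
12: 1
18: 1
4: 0
Sum: 8 + 7 + 5 + 5 + 4 + 3 + 1 + 1 + 0 = 34

There are 34 inversions.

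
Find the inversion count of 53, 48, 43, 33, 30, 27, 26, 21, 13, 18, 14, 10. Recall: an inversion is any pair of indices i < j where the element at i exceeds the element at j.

For each element, count later entries that are smaller:
53: 11
48: 10
43: 9
33: 8
30: 7
27: 6
26: 5
21: 4
13: 1
18: 2
14: 1
10: 0
Sum: 11 + 10 + 9 + 8 + 7 + 6 + 5 + 4 + 1 + 2 + 1 + 0 = 64

Inversions: 64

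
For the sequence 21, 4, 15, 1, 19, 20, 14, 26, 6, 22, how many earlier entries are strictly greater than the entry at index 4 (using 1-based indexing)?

3

The element at index 4 is 1.
Elements before it: 21, 4, 15
Those larger than 1: 21, 4, 15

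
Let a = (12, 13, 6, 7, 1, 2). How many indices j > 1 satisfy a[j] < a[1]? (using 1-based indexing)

4

The element at index 1 is 12.
Elements after it: 13, 6, 7, 1, 2
Those smaller than 12: 6, 7, 1, 2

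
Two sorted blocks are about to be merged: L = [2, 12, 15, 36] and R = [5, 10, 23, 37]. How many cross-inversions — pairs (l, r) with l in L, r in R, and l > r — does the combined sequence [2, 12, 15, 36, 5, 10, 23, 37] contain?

7 split inversions

For each element r of the right run, count left-run elements greater than r:
r = 5: 12, 15, 36 → 3
r = 10: 12, 15, 36 → 3
r = 23: 36 → 1
r = 37: none → 0
Cross-inversions: 3 + 3 + 1 + 0 = 7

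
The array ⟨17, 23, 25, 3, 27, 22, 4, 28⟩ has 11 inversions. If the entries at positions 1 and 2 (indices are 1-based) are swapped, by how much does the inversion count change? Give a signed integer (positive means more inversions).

+1

Positions 1 and 2 hold 17 and 23; after swapping, the array is [23, 17, 25, 3, 27, 22, 4, 28].
Count, for each position, how many later elements it exceeds:
23 → 17, 3, 22, 4 → 4
17 → 3, 4 → 2
25 → 3, 22, 4 → 3
3 → none → 0
27 → 22, 4 → 2
22 → 4 → 1
4 → none → 0
28 → none → 0
Sum: 4 + 2 + 3 + 0 + 2 + 1 + 0 + 0 = 12
Change: 12 − 11 = +1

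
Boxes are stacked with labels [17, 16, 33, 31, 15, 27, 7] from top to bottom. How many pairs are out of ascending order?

14

Element-by-element contributions:
17: 3
16: 2
33: 4
31: 3
15: 1
27: 1
7: 0
Sum: 3 + 2 + 4 + 3 + 1 + 1 + 0 = 14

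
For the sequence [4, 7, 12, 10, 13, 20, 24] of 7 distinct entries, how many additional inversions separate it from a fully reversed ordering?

20 inversions short

Maximum inversions for 7 distinct elements is C(7, 2) = 7·6/2 = 21.
Current inversions — for each element, count later smaller elements:
4: 0
7: 0
12: 1
10: 0
13: 0
20: 0
24: 0
Current total: 0 + 0 + 1 + 0 + 0 + 0 + 0 = 1
Shortfall: 21 − 1 = 20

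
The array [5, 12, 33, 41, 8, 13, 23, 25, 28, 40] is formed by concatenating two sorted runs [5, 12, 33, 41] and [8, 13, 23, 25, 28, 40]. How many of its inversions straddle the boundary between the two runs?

For each element r of the right run, count left-run elements greater than r:
r = 8: 12, 33, 41 → 3
r = 13: 33, 41 → 2
r = 23: 33, 41 → 2
r = 25: 33, 41 → 2
r = 28: 33, 41 → 2
r = 40: 41 → 1
Cross-inversions: 3 + 2 + 2 + 2 + 2 + 1 = 12

There are 12 split inversions.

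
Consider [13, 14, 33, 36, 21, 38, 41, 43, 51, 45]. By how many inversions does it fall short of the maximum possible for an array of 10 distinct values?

Maximum inversions for 10 distinct elements is C(10, 2) = 10·9/2 = 45.
Current inversions — for each element, count later smaller elements:
13: 0
14: 0
33: 1
36: 1
21: 0
38: 0
41: 0
43: 0
51: 1
45: 0
Current total: 0 + 0 + 1 + 1 + 0 + 0 + 0 + 0 + 1 + 0 = 3
Shortfall: 45 − 3 = 42

42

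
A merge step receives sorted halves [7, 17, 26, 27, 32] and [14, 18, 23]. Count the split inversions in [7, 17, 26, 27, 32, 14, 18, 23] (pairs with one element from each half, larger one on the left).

10

Count, for every r in R, how many entries of L exceed r:
r = 14: 17, 26, 27, 32 → 4
r = 18: 26, 27, 32 → 3
r = 23: 26, 27, 32 → 3
Cross-inversions: 4 + 3 + 3 = 10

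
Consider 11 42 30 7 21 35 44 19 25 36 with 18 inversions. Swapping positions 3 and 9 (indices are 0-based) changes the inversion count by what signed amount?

+9

Positions 3 and 9 hold 7 and 36; after swapping, the array is [11, 42, 30, 36, 21, 35, 44, 19, 25, 7].
Count, for each position, how many later elements it exceeds:
11: 1
42: 7
30: 4
36: 5
21: 2
35: 3
44: 3
19: 1
25: 1
7: 0
Sum: 1 + 7 + 4 + 5 + 2 + 3 + 3 + 1 + 1 + 0 = 27
Change: 27 − 18 = +9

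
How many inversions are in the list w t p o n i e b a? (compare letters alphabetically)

Count, for each position, how many later elements it exceeds:
w → t, p, o, n, i, e, b, a → 8
t → p, o, n, i, e, b, a → 7
p → o, n, i, e, b, a → 6
o → n, i, e, b, a → 5
n → i, e, b, a → 4
i → e, b, a → 3
e → b, a → 2
b → a → 1
a → none → 0
Sum: 8 + 7 + 6 + 5 + 4 + 3 + 2 + 1 + 0 = 36

Inversions: 36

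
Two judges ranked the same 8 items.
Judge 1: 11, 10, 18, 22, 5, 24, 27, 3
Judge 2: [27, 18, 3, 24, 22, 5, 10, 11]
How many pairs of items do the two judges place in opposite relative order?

22

Assign each item its position (1..8) in the first ordering, then rewrite the second ordering as that position sequence:
positions: 11→1, 10→2, 18→3, 22→4, 5→5, 24→6, 27→7, 3→8
second ordering as positions: [7, 3, 8, 6, 4, 5, 2, 1]
Discordant pairs = inversions in this position sequence.
7: 3, 6, 4, 5, 2, 1 → 6
3: 2, 1 → 2
8: 6, 4, 5, 2, 1 → 5
6: 4, 5, 2, 1 → 4
4: 2, 1 → 2
5: 2, 1 → 2
2: 1 → 1
1: 0
Total: 6 + 2 + 5 + 4 + 2 + 2 + 1 + 0 = 22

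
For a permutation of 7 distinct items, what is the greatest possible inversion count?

A reversed (strictly descending) arrangement makes every pair an inversion, giving C(7, 2) inversions.
C(7, 2) = 7·6/2 = 21

21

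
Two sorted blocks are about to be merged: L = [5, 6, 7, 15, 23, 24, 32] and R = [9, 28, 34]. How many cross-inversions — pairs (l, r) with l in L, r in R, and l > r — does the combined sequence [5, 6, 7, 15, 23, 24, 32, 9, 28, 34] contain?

There are 5 cross-inversions.

Count, for every r in R, how many entries of L exceed r:
r = 9: 15, 23, 24, 32 → 4
r = 28: 32 → 1
r = 34: none → 0
Cross-inversions: 4 + 1 + 0 = 5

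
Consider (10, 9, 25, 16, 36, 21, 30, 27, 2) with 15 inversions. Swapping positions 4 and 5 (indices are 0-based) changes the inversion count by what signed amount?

Positions 4 and 5 hold 36 and 21; after swapping, the array is [10, 9, 25, 16, 21, 36, 30, 27, 2].
Element-by-element contributions:
10: 2
9: 1
25: 3
16: 1
21: 1
36: 3
30: 2
27: 1
2: 0
Sum: 2 + 1 + 3 + 1 + 1 + 3 + 2 + 1 + 0 = 14
Change: 14 − 15 = -1

-1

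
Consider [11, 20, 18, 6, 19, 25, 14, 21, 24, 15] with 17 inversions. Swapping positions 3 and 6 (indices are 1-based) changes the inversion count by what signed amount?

+3

Positions 3 and 6 hold 18 and 25; after swapping, the array is [11, 20, 25, 6, 19, 18, 14, 21, 24, 15].
Element-by-element contributions:
11 → 6 → 1
20 → 6, 19, 18, 14, 15 → 5
25 → 6, 19, 18, 14, 21, 24, 15 → 7
6 → none → 0
19 → 18, 14, 15 → 3
18 → 14, 15 → 2
14 → none → 0
21 → 15 → 1
24 → 15 → 1
15 → none → 0
Sum: 1 + 5 + 7 + 0 + 3 + 2 + 0 + 1 + 1 + 0 = 20
Change: 20 − 17 = +3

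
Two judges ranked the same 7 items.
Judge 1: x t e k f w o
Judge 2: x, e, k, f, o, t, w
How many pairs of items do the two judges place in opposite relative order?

Assign each item its position (1..7) in the first ordering, then rewrite the second ordering as that position sequence:
positions: x→1, t→2, e→3, k→4, f→5, w→6, o→7
second ordering as positions: [1, 3, 4, 5, 7, 2, 6]
Discordant pairs = inversions in this position sequence.
1: 0
3: 2 → 1
4: 2 → 1
5: 2 → 1
7: 2, 6 → 2
2: 0
6: 0
Total: 0 + 1 + 1 + 1 + 2 + 0 + 0 = 5

5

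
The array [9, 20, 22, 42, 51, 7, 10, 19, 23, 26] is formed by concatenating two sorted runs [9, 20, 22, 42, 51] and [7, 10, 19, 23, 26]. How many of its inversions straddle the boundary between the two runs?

Count, for every r in R, how many entries of L exceed r:
r = 7: 9, 20, 22, 42, 51 → 5
r = 10: 20, 22, 42, 51 → 4
r = 19: 20, 22, 42, 51 → 4
r = 23: 42, 51 → 2
r = 26: 42, 51 → 2
Cross-inversions: 5 + 4 + 4 + 2 + 2 = 17

17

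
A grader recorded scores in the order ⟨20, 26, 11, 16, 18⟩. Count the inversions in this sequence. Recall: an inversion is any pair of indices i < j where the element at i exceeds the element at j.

6

Element-by-element contributions:
20: 3
26: 3
11: 0
16: 0
18: 0
Sum: 3 + 3 + 0 + 0 + 0 = 6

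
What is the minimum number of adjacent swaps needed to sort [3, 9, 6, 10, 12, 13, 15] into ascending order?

1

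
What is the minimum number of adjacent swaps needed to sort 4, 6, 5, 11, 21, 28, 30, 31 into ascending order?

Minimum adjacent swaps = number of inversions (each swap of adjacent out-of-order elements removes one inversion and no swap can remove more).
Count inversions — for each element, later elements that are smaller:
4: none → 0
6: 5 → 1
5: none → 0
11: none → 0
21: none → 0
28: none → 0
30: none → 0
31: none → 0
Total inversions: 0 + 1 + 0 + 0 + 0 + 0 + 0 + 0 = 1

1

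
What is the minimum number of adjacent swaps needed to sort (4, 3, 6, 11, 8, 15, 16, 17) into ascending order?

2 swaps

Minimum adjacent swaps = number of inversions (each swap of adjacent out-of-order elements removes one inversion and no swap can remove more).
Count inversions — for each element, later elements that are smaller:
4: 3 → 1
3: none → 0
6: none → 0
11: 8 → 1
8: none → 0
15: none → 0
16: none → 0
17: none → 0
Total inversions: 1 + 0 + 0 + 1 + 0 + 0 + 0 + 0 = 2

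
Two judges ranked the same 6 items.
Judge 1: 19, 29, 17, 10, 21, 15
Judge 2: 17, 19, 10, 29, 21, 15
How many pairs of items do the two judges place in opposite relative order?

3

Assign each item its position (1..6) in the first ordering, then rewrite the second ordering as that position sequence:
positions: 19→1, 29→2, 17→3, 10→4, 21→5, 15→6
second ordering as positions: [3, 1, 4, 2, 5, 6]
Discordant pairs = inversions in this position sequence.
3: 1, 2 → 2
1: 0
4: 2 → 1
2: 0
5: 0
6: 0
Total: 2 + 0 + 1 + 0 + 0 + 0 = 3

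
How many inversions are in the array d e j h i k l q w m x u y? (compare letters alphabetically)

Count, for each position, how many later elements it exceeds:
d: 0
e: 0
j: 2
h: 0
i: 0
k: 0
l: 0
q: 1
w: 2
m: 0
x: 1
u: 0
y: 0
Sum: 0 + 0 + 2 + 0 + 0 + 0 + 0 + 1 + 2 + 0 + 1 + 0 + 0 = 6

6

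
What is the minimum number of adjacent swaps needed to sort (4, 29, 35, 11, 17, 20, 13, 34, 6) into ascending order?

18 adjacent swaps

Minimum adjacent swaps = number of inversions (each swap of adjacent out-of-order elements removes one inversion and no swap can remove more).
Count inversions — for each element, later elements that are smaller:
4: none → 0
29: 11, 17, 20, 13, 6 → 5
35: 11, 17, 20, 13, 34, 6 → 6
11: 6 → 1
17: 13, 6 → 2
20: 13, 6 → 2
13: 6 → 1
34: 6 → 1
6: none → 0
Total inversions: 0 + 5 + 6 + 1 + 2 + 2 + 1 + 1 + 0 = 18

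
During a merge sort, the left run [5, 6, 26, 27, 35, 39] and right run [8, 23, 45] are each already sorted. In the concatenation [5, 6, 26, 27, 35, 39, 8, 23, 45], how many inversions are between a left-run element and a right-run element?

Count, for every r in R, how many entries of L exceed r:
r = 8: 26, 27, 35, 39 → 4
r = 23: 26, 27, 35, 39 → 4
r = 45: none → 0
Cross-inversions: 4 + 4 + 0 = 8

8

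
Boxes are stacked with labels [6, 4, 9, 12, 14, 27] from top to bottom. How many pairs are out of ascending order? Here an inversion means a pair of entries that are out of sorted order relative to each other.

Out-of-order index pairs (1-indexed):
(1,2): 6 > 4
That's 1 pair.

1 inversion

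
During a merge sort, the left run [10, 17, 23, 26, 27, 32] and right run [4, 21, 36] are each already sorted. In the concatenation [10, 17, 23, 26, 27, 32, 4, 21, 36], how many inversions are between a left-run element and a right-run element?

10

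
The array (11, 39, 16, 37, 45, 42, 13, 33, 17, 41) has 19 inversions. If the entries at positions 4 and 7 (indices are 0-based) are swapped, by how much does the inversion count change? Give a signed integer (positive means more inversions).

Positions 4 and 7 hold 45 and 33; after swapping, the array is [11, 39, 16, 37, 33, 42, 13, 45, 17, 41].
Element-by-element contributions:
11 → none → 0
39 → 16, 37, 33, 13, 17 → 5
16 → 13 → 1
37 → 33, 13, 17 → 3
33 → 13, 17 → 2
42 → 13, 17, 41 → 3
13 → none → 0
45 → 17, 41 → 2
17 → none → 0
41 → none → 0
Sum: 0 + 5 + 1 + 3 + 2 + 3 + 0 + 2 + 0 + 0 = 16
Change: 16 − 19 = -3

-3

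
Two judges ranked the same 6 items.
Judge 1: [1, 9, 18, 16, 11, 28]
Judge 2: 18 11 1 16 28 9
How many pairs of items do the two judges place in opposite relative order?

Assign each item its position (1..6) in the first ordering, then rewrite the second ordering as that position sequence:
positions: 1→1, 9→2, 18→3, 16→4, 11→5, 28→6
second ordering as positions: [3, 5, 1, 4, 6, 2]
Discordant pairs = inversions in this position sequence.
3: 1, 2 → 2
5: 1, 4, 2 → 3
1: 0
4: 2 → 1
6: 2 → 1
2: 0
Total: 2 + 3 + 0 + 1 + 1 + 0 = 7

7 discordant pairs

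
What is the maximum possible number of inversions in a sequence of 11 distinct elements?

Inversions: 55

The maximum occurs when the array is in strictly decreasing order: every one of the C(11, 2) pairs is inverted.
C(11, 2) = 11·10/2 = 55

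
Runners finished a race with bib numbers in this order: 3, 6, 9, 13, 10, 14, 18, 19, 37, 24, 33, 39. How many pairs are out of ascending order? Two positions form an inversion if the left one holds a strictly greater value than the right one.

3 inversions

Element-by-element contributions:
3: 0
6: 0
9: 0
13: 1
10: 0
14: 0
18: 0
19: 0
37: 2
24: 0
33: 0
39: 0
Sum: 0 + 0 + 0 + 1 + 0 + 0 + 0 + 0 + 2 + 0 + 0 + 0 = 3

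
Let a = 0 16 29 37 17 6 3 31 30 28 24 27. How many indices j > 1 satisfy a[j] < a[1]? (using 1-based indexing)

0

The element at index 1 is 0.
Elements after it: 16, 29, 37, 17, 6, 3, 31, 30, 28, 24, 27
None of them are smaller than 0.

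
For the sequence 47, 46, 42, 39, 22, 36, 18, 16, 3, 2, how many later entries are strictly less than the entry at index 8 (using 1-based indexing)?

2

The element at index 8 is 16.
Elements after it: 3, 2
Those smaller than 16: 3, 2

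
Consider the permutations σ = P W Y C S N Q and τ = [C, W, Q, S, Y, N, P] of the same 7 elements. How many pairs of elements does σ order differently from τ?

There are 12 discordant pairs.

Assign each item its position (1..7) in the first ordering, then rewrite the second ordering as that position sequence:
positions: P→1, W→2, Y→3, C→4, S→5, N→6, Q→7
second ordering as positions: [4, 2, 7, 5, 3, 6, 1]
Discordant pairs = inversions in this position sequence.
4: 2, 3, 1 → 3
2: 1 → 1
7: 5, 3, 6, 1 → 4
5: 3, 1 → 2
3: 1 → 1
6: 1 → 1
1: 0
Total: 3 + 1 + 4 + 2 + 1 + 1 + 0 = 12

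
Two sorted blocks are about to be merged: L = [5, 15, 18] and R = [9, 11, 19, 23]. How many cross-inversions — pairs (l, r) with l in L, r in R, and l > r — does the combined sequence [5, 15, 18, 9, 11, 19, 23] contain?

4

Take each right-half value and tally the left-half values above it:
r = 9: 15, 18 → 2
r = 11: 15, 18 → 2
r = 19: none → 0
r = 23: none → 0
Cross-inversions: 2 + 2 + 0 + 0 = 4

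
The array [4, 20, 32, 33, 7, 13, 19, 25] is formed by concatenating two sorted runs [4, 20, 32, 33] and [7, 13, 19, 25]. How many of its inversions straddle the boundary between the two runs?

11 cross-inversions

For each element r of the right run, count left-run elements greater than r:
r = 7: 20, 32, 33 → 3
r = 13: 20, 32, 33 → 3
r = 19: 20, 32, 33 → 3
r = 25: 32, 33 → 2
Cross-inversions: 3 + 3 + 3 + 2 = 11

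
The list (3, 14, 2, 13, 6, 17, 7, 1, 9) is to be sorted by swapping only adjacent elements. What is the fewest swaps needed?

The minimum number of adjacent swaps to sort an array equals its inversion count, since every such swap removes exactly one inversion.
Count inversions — for each element, later elements that are smaller:
3: 2, 1 → 2
14: 2, 13, 6, 7, 1, 9 → 6
2: 1 → 1
13: 6, 7, 1, 9 → 4
6: 1 → 1
17: 7, 1, 9 → 3
7: 1 → 1
1: none → 0
9: none → 0
Total inversions: 2 + 6 + 1 + 4 + 1 + 3 + 1 + 0 + 0 = 18

18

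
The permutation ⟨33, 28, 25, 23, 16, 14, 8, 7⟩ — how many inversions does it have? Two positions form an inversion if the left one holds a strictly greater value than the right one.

28

Count, for each position, how many later elements it exceeds:
33 → 28, 25, 23, 16, 14, 8, 7 → 7
28 → 25, 23, 16, 14, 8, 7 → 6
25 → 23, 16, 14, 8, 7 → 5
23 → 16, 14, 8, 7 → 4
16 → 14, 8, 7 → 3
14 → 8, 7 → 2
8 → 7 → 1
7 → none → 0
Sum: 7 + 6 + 5 + 4 + 3 + 2 + 1 + 0 = 28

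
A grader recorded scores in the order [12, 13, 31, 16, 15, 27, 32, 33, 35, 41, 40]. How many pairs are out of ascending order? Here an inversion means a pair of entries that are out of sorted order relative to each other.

5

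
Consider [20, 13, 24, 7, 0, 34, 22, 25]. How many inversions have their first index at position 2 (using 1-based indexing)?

2 such elements

The element at index 2 is 13.
Elements after it: 24, 7, 0, 34, 22, 25
Those smaller than 13: 7, 0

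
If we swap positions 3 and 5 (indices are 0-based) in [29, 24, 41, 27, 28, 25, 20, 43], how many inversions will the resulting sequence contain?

14 inversions

Positions 3 and 5 hold 27 and 25; after swapping, the array is [29, 24, 41, 25, 28, 27, 20, 43].
Sweep left to right; for each value list the smaller values that follow it:
29 → 24, 25, 28, 27, 20 → 5
24 → 20 → 1
41 → 25, 28, 27, 20 → 4
25 → 20 → 1
28 → 27, 20 → 2
27 → 20 → 1
20 → none → 0
43 → none → 0
Sum: 5 + 1 + 4 + 1 + 2 + 1 + 0 + 0 = 14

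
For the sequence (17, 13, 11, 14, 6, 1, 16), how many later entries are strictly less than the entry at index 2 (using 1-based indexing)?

3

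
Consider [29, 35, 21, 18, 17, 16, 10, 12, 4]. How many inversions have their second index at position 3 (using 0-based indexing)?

3 such elements

The element at index 3 is 18.
Elements before it: 29, 35, 21
Those larger than 18: 29, 35, 21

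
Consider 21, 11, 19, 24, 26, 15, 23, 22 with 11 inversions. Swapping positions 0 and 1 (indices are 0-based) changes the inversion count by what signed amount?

Positions 0 and 1 hold 21 and 11; after swapping, the array is [11, 21, 19, 24, 26, 15, 23, 22].
Element-by-element contributions:
11 → none → 0
21 → 19, 15 → 2
19 → 15 → 1
24 → 15, 23, 22 → 3
26 → 15, 23, 22 → 3
15 → none → 0
23 → 22 → 1
22 → none → 0
Sum: 0 + 2 + 1 + 3 + 3 + 0 + 1 + 0 = 10
Change: 10 − 11 = -1

-1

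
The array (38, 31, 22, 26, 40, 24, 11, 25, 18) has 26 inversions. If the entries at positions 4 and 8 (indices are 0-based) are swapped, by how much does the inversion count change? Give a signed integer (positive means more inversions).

-5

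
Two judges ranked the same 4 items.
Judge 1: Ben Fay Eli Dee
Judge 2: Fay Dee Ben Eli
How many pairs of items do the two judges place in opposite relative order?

3 discordant pairs

Assign each item its position (1..4) in the first ordering, then rewrite the second ordering as that position sequence:
positions: Ben→1, Fay→2, Eli→3, Dee→4
second ordering as positions: [2, 4, 1, 3]
Discordant pairs = inversions in this position sequence.
2: 1 → 1
4: 1, 3 → 2
1: 0
3: 0
Total: 1 + 2 + 0 + 0 = 3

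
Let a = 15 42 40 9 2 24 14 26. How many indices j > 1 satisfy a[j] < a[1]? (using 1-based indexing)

3

The element at index 1 is 15.
Elements after it: 42, 40, 9, 2, 24, 14, 26
Those smaller than 15: 9, 2, 14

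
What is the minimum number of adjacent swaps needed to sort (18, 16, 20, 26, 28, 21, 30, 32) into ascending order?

The minimum number of adjacent swaps to sort an array equals its inversion count, since every such swap removes exactly one inversion.
Count inversions — for each element, later elements that are smaller:
18: 16 → 1
16: none → 0
20: none → 0
26: 21 → 1
28: 21 → 1
21: none → 0
30: none → 0
32: none → 0
Total inversions: 1 + 0 + 0 + 1 + 1 + 0 + 0 + 0 = 3

Swaps: 3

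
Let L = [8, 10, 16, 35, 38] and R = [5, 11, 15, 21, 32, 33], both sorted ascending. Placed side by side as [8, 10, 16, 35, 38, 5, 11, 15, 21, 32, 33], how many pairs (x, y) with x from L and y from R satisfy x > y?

17

Take each right-half value and tally the left-half values above it:
r = 5: 8, 10, 16, 35, 38 → 5
r = 11: 16, 35, 38 → 3
r = 15: 16, 35, 38 → 3
r = 21: 35, 38 → 2
r = 32: 35, 38 → 2
r = 33: 35, 38 → 2
Cross-inversions: 5 + 3 + 3 + 2 + 2 + 2 = 17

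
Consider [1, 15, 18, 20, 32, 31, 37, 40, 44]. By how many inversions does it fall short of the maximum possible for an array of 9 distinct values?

35 inversions short

Maximum inversions for 9 distinct elements is C(9, 2) = 9·8/2 = 36.
Current inversions — for each element, count later smaller elements:
1: 0
15: 0
18: 0
20: 0
32: 1
31: 0
37: 0
40: 0
44: 0
Current total: 0 + 0 + 0 + 0 + 1 + 0 + 0 + 0 + 0 = 1
Shortfall: 36 − 1 = 35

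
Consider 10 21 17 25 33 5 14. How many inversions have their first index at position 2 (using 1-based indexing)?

The element at index 2 is 21.
Elements after it: 17, 25, 33, 5, 14
Those smaller than 21: 17, 5, 14

3 such elements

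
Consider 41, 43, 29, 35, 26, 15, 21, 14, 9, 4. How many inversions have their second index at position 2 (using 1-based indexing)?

0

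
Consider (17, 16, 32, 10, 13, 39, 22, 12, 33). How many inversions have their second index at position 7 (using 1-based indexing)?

2 such elements

The element at index 7 is 22.
Elements before it: 17, 16, 32, 10, 13, 39
Those larger than 22: 32, 39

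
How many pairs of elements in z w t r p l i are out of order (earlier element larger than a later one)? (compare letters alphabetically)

21 inversions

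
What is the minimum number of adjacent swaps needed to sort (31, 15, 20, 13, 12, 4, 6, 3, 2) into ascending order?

Minimum adjacent swaps = number of inversions (each swap of adjacent out-of-order elements removes one inversion and no swap can remove more).
Count inversions — for each element, later elements that are smaller:
31: 15, 20, 13, 12, 4, 6, 3, 2 → 8
15: 13, 12, 4, 6, 3, 2 → 6
20: 13, 12, 4, 6, 3, 2 → 6
13: 12, 4, 6, 3, 2 → 5
12: 4, 6, 3, 2 → 4
4: 3, 2 → 2
6: 3, 2 → 2
3: 2 → 1
2: none → 0
Total inversions: 8 + 6 + 6 + 5 + 4 + 2 + 2 + 1 + 0 = 34

There are 34 adjacent swaps.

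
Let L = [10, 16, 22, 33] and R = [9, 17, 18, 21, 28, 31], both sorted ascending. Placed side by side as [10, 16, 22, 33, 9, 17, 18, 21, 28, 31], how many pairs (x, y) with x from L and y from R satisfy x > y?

12 cross-inversions

Count, for every r in R, how many entries of L exceed r:
r = 9: 10, 16, 22, 33 → 4
r = 17: 22, 33 → 2
r = 18: 22, 33 → 2
r = 21: 22, 33 → 2
r = 28: 33 → 1
r = 31: 33 → 1
Cross-inversions: 4 + 2 + 2 + 2 + 1 + 1 = 12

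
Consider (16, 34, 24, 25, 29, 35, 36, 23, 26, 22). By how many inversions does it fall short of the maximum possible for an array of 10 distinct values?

Maximum inversions for 10 distinct elements is C(10, 2) = 10·9/2 = 45.
Current inversions — for each element, count later smaller elements:
16: 0
34: 6
24: 2
25: 2
29: 3
35: 3
36: 3
23: 1
26: 1
22: 0
Current total: 0 + 6 + 2 + 2 + 3 + 3 + 3 + 1 + 1 + 0 = 21
Shortfall: 45 − 21 = 24

24 inversions short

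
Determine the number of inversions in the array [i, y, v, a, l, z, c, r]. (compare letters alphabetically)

14

For each element, count later entries that are smaller:
i → a, c → 2
y → v, a, l, c, r → 5
v → a, l, c, r → 4
a → none → 0
l → c → 1
z → c, r → 2
c → none → 0
r → none → 0
Sum: 2 + 5 + 4 + 0 + 1 + 2 + 0 + 0 = 14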